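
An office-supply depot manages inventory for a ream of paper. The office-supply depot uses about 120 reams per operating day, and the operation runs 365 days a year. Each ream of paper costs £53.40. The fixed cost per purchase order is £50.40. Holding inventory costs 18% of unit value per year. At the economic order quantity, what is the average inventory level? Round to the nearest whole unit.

Average inventory ≈ 339 reams

Annual demand D = 120 × 365 = 43,800.
Holding cost H = 0.18 × £53.40 = £9.6120 per unit per year.
The optimal lot size = √(2DS/H) = √(2 × 43,800 × 50.4 / 9.612) ≈ 677.74.
Average inventory = Q*/2 ≈ 677.74 / 2 = 338.868.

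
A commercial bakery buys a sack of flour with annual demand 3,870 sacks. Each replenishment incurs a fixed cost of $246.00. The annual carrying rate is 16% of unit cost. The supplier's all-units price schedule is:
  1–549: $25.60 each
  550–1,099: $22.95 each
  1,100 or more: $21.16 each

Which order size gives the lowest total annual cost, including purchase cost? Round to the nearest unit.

Holding cost per unit per year at price C is H = 0.16·C.
Candidates are each tier's EOQ (if it falls in that tier) and each price-break quantity.
Tier 1 ($25.60): EOQ = 681.8 exceeds tier's upper bound 549, so this tier is dominated.
EOQ at $22.95 = 720.1 (feasible in tier 2): TC = 3,870×$22.95 + (3,870/720.1)×246 + (720.1/2)×0.16×$22.95 = $91,460.67.
EOQ at $21.16 = 749.9 < 1100, so use break Q=1100: TC = 3,870×$21.16 + (3,870/1100.0)×246 + (1100.0/2)×0.16×$21.16 = $84,616.75.
Lowest total cost is $84,616.75 at Q = 1100.0.

Q* ≈ 1,100 sacks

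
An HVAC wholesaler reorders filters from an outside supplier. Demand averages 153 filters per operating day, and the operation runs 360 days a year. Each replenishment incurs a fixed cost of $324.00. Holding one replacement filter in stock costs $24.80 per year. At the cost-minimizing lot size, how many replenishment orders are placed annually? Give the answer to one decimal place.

N ≈ 45.9 orders per year

Annual demand D = 153 × 360 = 55,080.
Q* = √(2DS/H) = √(2 × 55,080 × 324 / 24.8) ≈ 1199.66.
Orders per year = D / Q* = 55,080 / 1199.66 ≈ 45.913.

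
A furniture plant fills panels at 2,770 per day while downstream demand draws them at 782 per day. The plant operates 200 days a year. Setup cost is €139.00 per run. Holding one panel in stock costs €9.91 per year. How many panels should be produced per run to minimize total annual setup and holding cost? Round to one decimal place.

Annual demand D = 782 × 200 = 156,400.
Production build-up factor (1 − d/p) = 1 − 782/2,770 = 0.7177.
Q* = √(2DS / (H(1 − d/p))) = √(2 × 156,400 × 139 / (9.91 × 0.7177)).
= √(43,479,200 / 7.1123) ≈ 2472.496.

Q* ≈ 2,472.5 panels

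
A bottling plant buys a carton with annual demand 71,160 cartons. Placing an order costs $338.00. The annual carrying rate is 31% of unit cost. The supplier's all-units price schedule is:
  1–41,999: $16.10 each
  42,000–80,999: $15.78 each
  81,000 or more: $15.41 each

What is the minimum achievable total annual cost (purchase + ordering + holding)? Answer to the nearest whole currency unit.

Holding cost per unit per year at price C is H = 0.31·C.
For each price level, check whether its EOQ is feasible; otherwise the best quantity at that price is the breakpoint.
EOQ at $16.10 = 3104.5 (feasible in tier 1): TC = 71,160×$16.10 + (71,160/3104.5)×338 + (3104.5/2)×0.31×$16.10 = $1,161,170.77.
EOQ at $15.78 = 3135.9 < 42000, so use break Q=42000: TC = 71,160×$15.78 + (71,160/42000.0)×338 + (42000.0/2)×0.31×$15.78 = $1,226,205.27.
EOQ at $15.41 = 3173.3 < 81000, so use break Q=81000: TC = 71,160×$15.41 + (71,160/81000.0)×338 + (81000.0/2)×0.31×$15.41 = $1,290,345.09.
Lowest total cost among the candidates is at Q = 3104.5.

TC* ≈ $1,161,171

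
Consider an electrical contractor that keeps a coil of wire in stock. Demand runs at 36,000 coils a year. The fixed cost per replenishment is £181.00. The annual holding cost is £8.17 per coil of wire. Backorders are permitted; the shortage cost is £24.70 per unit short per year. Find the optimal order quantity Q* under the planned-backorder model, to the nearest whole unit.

With planned backorders, Q* = √(2DS/H) · √((H+B)/B).
√(2DS/H) = √(2 × 36,000 × 181 / 8.17) = 1262.974.
√((H+B)/B) = √((8.17+24.7)/24.7) = 1.1536.
Q* ≈ 1456.954.

Q* ≈ 1,457 coils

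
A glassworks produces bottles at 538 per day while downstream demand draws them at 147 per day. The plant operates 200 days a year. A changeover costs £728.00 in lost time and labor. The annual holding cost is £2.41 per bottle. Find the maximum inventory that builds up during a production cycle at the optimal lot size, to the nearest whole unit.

I_max ≈ 3,593 bottles

Annual demand D = 147 × 200 = 29,400.
Production build-up factor (1 − d/p) = 1 − 147/538 = 0.7268.
Q* = √(2DS / (H(1 − d/p))) = √(2 × 29,400 × 728 / (2.41 × 0.7268)).
= √(42,806,400 / 1.7515) ≈ 4943.660.
Maximum inventory = Q*(1 − d/p) = 4943.660 × 0.7268 ≈ 3592.883.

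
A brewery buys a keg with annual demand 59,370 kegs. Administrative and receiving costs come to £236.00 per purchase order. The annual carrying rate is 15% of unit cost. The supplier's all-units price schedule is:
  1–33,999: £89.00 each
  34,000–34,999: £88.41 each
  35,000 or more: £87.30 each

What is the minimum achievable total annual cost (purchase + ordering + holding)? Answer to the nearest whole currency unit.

Holding cost per unit per year at price C is H = 0.15·C.
Evaluate total cost at each tier's feasible EOQ or, if the EOQ is below the tier, at the tier's minimum quantity.
EOQ at £89.00 = 1448.8 (feasible in tier 1): TC = 59,370×£89.00 + (59,370/1448.8)×236 + (1448.8/2)×0.15×£89.00 = £5,303,271.72.
EOQ at £88.41 = 1453.6 < 34000, so use break Q=34000: TC = 59,370×£88.41 + (59,370/34000.0)×236 + (34000.0/2)×0.15×£88.41 = £5,474,759.30.
EOQ at £87.30 = 1462.9 < 35000, so use break Q=35000: TC = 59,370×£87.30 + (59,370/35000.0)×236 + (35000.0/2)×0.15×£87.30 = £5,412,563.82.
Lowest total cost among the candidates is at Q = 1448.8.

TC* ≈ £5,303,272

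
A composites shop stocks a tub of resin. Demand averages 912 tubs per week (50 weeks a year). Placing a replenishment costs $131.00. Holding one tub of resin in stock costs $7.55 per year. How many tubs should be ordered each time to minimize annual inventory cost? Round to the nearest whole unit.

Annual demand D = 912 × 50 = 45,600.
EOQ = √(2DS / H) = √(2 × 45,600 × 131 / 7.55).
= √(11,947,200 / 7.55) = √1,582,410.596 ≈ 1257.939.

Q* ≈ 1,258 tubs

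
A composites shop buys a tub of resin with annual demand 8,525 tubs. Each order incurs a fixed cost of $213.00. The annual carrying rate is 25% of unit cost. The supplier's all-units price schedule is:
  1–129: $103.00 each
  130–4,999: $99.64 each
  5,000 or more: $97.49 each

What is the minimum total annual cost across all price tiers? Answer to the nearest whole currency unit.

TC* ≈ $858,942

Holding cost per unit per year at price C is H = 0.25·C.
Evaluate total cost at each tier's feasible EOQ or, if the EOQ is below the tier, at the tier's minimum quantity.
Tier 1 ($103.00): EOQ = 375.5 exceeds tier's upper bound 129, so this tier is dominated.
EOQ at $99.64 = 381.8 (feasible in tier 2): TC = 8,525×$99.64 + (8,525/381.8)×213 + (381.8/2)×0.25×$99.64 = $858,942.28.
EOQ at $97.49 = 386.0 < 5000, so use break Q=5000: TC = 8,525×$97.49 + (8,525/5000.0)×213 + (5000.0/2)×0.25×$97.49 = $892,396.67.
Lowest total cost among the candidates is at Q = 381.8.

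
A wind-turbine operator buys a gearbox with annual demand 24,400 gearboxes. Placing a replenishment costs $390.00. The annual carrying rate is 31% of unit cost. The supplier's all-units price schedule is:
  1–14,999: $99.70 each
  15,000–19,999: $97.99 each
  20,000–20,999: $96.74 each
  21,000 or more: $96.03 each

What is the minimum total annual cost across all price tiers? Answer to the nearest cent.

Holding cost per unit per year at price C is H = 0.31·C.
Candidates are each tier's EOQ (if it falls in that tier) and each price-break quantity.
EOQ at $99.70 = 784.7 (feasible in tier 1): TC = 24,400×$99.70 + (24,400/784.7)×390 + (784.7/2)×0.31×$99.70 = $2,456,933.29.
EOQ at $97.99 = 791.5 < 15000, so use break Q=15000: TC = 24,400×$97.99 + (24,400/15000.0)×390 + (15000.0/2)×0.31×$97.99 = $2,619,417.15.
EOQ at $96.74 = 796.6 < 20000, so use break Q=20000: TC = 24,400×$96.74 + (24,400/20000.0)×390 + (20000.0/2)×0.31×$96.74 = $2,660,825.80.
EOQ at $96.03 = 799.6 < 21000, so use break Q=21000: TC = 24,400×$96.03 + (24,400/21000.0)×390 + (21000.0/2)×0.31×$96.03 = $2,656,162.79.
Lowest total cost among the candidates is at Q = 784.7.

TC* ≈ $2,456,933.29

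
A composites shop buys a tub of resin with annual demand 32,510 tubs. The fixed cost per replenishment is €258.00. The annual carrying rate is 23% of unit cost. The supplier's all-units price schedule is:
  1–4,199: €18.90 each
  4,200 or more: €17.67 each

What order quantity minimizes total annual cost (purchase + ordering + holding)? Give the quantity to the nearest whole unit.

Q* ≈ 4,200 tubs

Holding cost per unit per year at price C is H = 0.23·C.
For each price level, check whether its EOQ is feasible; otherwise the best quantity at that price is the breakpoint.
EOQ at €18.90 = 1964.4 (feasible in tier 1): TC = 32,510×€18.90 + (32,510/1964.4)×258 + (1964.4/2)×0.23×€18.90 = €622,978.42.
EOQ at €17.67 = 2031.7 < 4200, so use break Q=4200: TC = 32,510×€17.67 + (32,510/4200.0)×258 + (4200.0/2)×0.23×€17.67 = €584,983.35.
Lowest total cost is €584,983.35 at Q = 4200.0.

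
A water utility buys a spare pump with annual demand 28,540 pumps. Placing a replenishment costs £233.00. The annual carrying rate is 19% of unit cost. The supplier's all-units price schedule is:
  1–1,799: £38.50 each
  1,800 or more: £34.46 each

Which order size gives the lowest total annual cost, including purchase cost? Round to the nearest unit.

Holding cost per unit per year at price C is H = 0.19·C.
Evaluate total cost at each tier's feasible EOQ or, if the EOQ is below the tier, at the tier's minimum quantity.
EOQ at £38.50 = 1348.4 (feasible in tier 1): TC = 28,540×£38.50 + (28,540/1348.4)×233 + (1348.4/2)×0.19×£38.50 = £1,108,653.41.
EOQ at £34.46 = 1425.2 < 1800, so use break Q=1800: TC = 28,540×£34.46 + (28,540/1800.0)×233 + (1800.0/2)×0.19×£34.46 = £993,075.40.
Lowest total cost is £993,075.40 at Q = 1800.0.

Q* ≈ 1,800 pumps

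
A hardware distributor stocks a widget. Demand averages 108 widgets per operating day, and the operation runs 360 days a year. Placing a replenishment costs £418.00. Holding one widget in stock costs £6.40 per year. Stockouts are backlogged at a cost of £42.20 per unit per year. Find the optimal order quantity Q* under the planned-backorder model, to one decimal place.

Annual demand D = 108 × 360 = 38,880.
With planned backorders, Q* = √(2DS/H) · √((H+B)/B).
√(2DS/H) = √(2 × 38,880 × 418 / 6.4) = 2253.597.
√((H+B)/B) = √((6.4+42.2)/42.2) = 1.0732.
Q* ≈ 2418.456.

Q* ≈ 2,418.5 widgets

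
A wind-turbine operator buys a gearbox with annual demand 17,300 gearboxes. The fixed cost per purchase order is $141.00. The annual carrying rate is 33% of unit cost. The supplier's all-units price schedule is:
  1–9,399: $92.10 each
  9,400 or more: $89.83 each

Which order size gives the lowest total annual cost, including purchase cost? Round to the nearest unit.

Q* ≈ 401 gearboxes

Holding cost per unit per year at price C is H = 0.33·C.
Candidates are each tier's EOQ (if it falls in that tier) and each price-break quantity.
EOQ at $92.10 = 400.6 (feasible in tier 1): TC = 17,300×$92.10 + (17,300/400.6)×141 + (400.6/2)×0.33×$92.10 = $1,605,506.83.
EOQ at $89.83 = 405.7 < 9400, so use break Q=9400: TC = 17,300×$89.83 + (17,300/9400.0)×141 + (9400.0/2)×0.33×$89.83 = $1,693,644.83.
Lowest total cost is $1,605,506.83 at Q = 400.6.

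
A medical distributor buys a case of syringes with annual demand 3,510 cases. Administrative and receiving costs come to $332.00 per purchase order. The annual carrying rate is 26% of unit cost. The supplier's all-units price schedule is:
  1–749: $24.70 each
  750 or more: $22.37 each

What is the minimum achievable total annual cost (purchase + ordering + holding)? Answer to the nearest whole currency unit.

Holding cost per unit per year at price C is H = 0.26·C.
Evaluate total cost at each tier's feasible EOQ or, if the EOQ is below the tier, at the tier's minimum quantity.
EOQ at $24.70 = 602.4 (feasible in tier 1): TC = 3,510×$24.70 + (3,510/602.4)×332 + (602.4/2)×0.26×$24.70 = $90,565.77.
EOQ at $22.37 = 633.0 < 750, so use break Q=750: TC = 3,510×$22.37 + (3,510/750.0)×332 + (750.0/2)×0.26×$22.37 = $82,253.53.
Lowest total cost among the candidates is at Q = 750.0.

TC* ≈ $82,254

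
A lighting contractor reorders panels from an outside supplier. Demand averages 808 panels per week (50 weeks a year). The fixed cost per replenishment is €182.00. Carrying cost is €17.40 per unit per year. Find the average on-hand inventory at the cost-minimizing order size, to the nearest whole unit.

Average inventory ≈ 460 panels

Annual demand D = 808 × 50 = 40,400.
The optimal lot size = √(2DS/H) = √(2 × 40,400 × 182 / 17.4) ≈ 919.32.
Average inventory = Q*/2 ≈ 919.32 / 2 = 459.660.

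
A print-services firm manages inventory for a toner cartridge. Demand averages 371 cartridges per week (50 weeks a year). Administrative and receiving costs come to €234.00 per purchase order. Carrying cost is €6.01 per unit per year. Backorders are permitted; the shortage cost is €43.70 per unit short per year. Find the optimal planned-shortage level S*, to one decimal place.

S* ≈ 155.0 cartridges

Annual demand D = 371 × 50 = 18,550.
With planned backorders, Q* = √(2DS/H) · √((H+B)/B).
√(2DS/H) = √(2 × 18,550 × 234 / 6.01) = 1201.870.
√((H+B)/B) = √((6.01+43.7)/43.7) = 1.0665.
Q* ≈ 1281.855.
S* = Q* · H/(H+B) = 1281.855 × 6.01/49.71 ≈ 154.978.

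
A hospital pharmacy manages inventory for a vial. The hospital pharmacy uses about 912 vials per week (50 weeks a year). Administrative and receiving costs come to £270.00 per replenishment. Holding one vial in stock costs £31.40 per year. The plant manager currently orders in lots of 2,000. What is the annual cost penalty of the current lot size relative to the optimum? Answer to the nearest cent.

Extra cost ≈ £9,749.64 per year

Annual demand D = 912 × 50 = 45,600.
EOQ = √(2DS/H) = √(2 × 45,600 × 270 / 31.4) ≈ 885.55.
Cost at Q* = (D/Q*)S + (Q*/2)H = √(2DSH) ≈ £27,806.36.
Cost at Q = 2,000: (45,600/2,000)×270 + (2,000/2)×31.4 = £6,156.00 + £31,400.00 = £37,556.00.
Excess = £37,556.00 − £27,806.36 = £9,749.64.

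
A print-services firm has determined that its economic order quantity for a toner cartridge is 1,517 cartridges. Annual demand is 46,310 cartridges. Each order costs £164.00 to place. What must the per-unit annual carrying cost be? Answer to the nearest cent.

Squaring Q* = √(2DS/H) gives Q*² = 2DS/H.
From Q* = √(2DS/H): H = 2DS / Q*² = 2 × 46,310 × 164 / 1,517² = 6.6005.

H ≈ £6.60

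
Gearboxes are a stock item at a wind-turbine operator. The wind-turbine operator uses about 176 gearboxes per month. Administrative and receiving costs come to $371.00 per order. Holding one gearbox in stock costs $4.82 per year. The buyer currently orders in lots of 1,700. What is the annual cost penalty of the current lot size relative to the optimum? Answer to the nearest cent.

Extra cost ≈ $1,809.56 per year

Annual demand D = 176 × 12 = 2,112.
EOQ = √(2DS/H) = √(2 × 2,112 × 371 / 4.82) ≈ 570.20.
Cost at Q* = (D/Q*)S + (Q*/2)H = √(2DSH) ≈ $2,748.35.
Cost at Q = 1,700: (2,112/1,700)×371 + (1,700/2)×4.82 = $460.91 + $4,097.00 = $4,557.91.
Excess = $4,557.91 − $2,748.35 = $1,809.56.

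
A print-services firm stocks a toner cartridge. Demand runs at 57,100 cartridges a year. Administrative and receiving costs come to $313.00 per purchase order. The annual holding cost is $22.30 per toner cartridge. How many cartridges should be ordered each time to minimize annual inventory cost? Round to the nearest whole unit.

Q* ≈ 1,266 cartridges

EOQ = √(2DS / H) = √(2 × 57,100 × 313 / 22.3).
= √(35,744,600 / 22.3) = √1,602,896.861 ≈ 1266.056.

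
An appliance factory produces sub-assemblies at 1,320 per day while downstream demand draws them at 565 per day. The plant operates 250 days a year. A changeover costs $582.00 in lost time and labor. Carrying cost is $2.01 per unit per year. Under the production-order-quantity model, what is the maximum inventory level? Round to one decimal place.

I_max ≈ 6,840.0 sub-assemblies

Annual demand D = 565 × 250 = 141,250.
Production build-up factor (1 − d/p) = 1 − 565/1,320 = 0.5720.
Q* = √(2DS / (H(1 − d/p))) = √(2 × 141,250 × 582 / (2.01 × 0.5720)).
= √(164,415,000 / 1.1497) ≈ 11958.761.
Maximum inventory = Q*(1 − d/p) = 11958.761 × 0.5720 ≈ 6840.049.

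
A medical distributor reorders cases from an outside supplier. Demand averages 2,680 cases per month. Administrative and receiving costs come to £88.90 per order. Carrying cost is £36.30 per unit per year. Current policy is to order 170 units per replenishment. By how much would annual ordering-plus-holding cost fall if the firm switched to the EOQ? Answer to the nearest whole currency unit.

Extra cost ≈ £5,496 per year

Annual demand D = 2,680 × 12 = 32,160.
EOQ = √(2DS/H) = √(2 × 32,160 × 88.9 / 36.3) ≈ 396.89.
Cost at Q* = (D/Q*)S + (Q*/2)H = √(2DSH) ≈ £14,407.12.
Cost at Q = 170: (32,160/170)×88.9 + (170/2)×36.3 = £16,817.79 + £3,085.50 = £19,903.29.
Excess = £19,903.29 − £14,407.12 = £5,496.17.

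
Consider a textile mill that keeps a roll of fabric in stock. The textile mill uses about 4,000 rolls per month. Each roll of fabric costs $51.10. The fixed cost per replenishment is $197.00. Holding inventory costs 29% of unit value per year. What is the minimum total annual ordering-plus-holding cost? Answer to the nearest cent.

TC* ≈ $16,740.88

Annual demand D = 4,000 × 12 = 48,000.
Holding cost H = 0.29 × $51.10 = $14.8190 per unit per year.
Q* = √(2DS/H) = √(2 × 48,000 × 197 / 14.819) ≈ 1129.69.
At Q*, ordering cost (D/Q*)S equals holding cost (Q*/2)H, each = √(DSH/2).
Minimum total = √(2DSH) = √(2 × 48,000 × 197 × 14.819) ≈ 16740.876.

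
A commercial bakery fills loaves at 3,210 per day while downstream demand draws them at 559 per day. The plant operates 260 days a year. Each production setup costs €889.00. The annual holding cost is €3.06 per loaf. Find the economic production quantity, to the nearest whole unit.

Q* ≈ 10,112 loaves

Annual demand D = 559 × 260 = 145,340.
Production build-up factor (1 − d/p) = 1 − 559/3,210 = 0.8259.
Q* = √(2DS / (H(1 − d/p))) = √(2 × 145,340 × 889 / (3.06 × 0.8259)).
= √(258,414,520 / 2.5271) ≈ 10112.194.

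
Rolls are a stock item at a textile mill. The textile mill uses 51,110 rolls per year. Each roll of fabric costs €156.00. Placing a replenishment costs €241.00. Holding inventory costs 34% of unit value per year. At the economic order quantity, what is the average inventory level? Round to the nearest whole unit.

Holding cost H = 0.34 × €156.00 = €53.0400 per unit per year.
The optimal lot size = √(2DS/H) = √(2 × 51,110 × 241 / 53.04) ≈ 681.51.
Average inventory = Q*/2 ≈ 681.51 / 2 = 340.757.

Average inventory ≈ 341 rolls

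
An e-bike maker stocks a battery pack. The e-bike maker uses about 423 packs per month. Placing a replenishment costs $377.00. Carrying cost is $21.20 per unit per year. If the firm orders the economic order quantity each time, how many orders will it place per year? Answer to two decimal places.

Annual demand D = 423 × 12 = 5,076.
Q* = √(2DS/H) = √(2 × 5,076 × 377 / 21.2) ≈ 424.89.
Orders per year = D / Q* = 5,076 / 424.89 ≈ 11.947.

N ≈ 11.95 orders per year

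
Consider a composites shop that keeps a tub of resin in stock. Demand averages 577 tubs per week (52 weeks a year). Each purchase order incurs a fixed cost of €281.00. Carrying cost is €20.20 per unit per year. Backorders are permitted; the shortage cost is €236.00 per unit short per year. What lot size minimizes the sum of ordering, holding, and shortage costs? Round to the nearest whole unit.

Q* ≈ 952 tubs

Annual demand D = 577 × 52 = 30,004.
With planned backorders, Q* = √(2DS/H) · √((H+B)/B).
√(2DS/H) = √(2 × 30,004 × 281 / 20.2) = 913.655.
√((H+B)/B) = √((20.2+236)/236) = 1.0419.
Q* ≈ 951.953.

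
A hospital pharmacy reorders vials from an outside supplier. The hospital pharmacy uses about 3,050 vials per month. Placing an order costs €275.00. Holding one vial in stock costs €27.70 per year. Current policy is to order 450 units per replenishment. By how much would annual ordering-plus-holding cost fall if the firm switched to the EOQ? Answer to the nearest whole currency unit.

Extra cost ≈ €4,986 per year

Annual demand D = 3,050 × 12 = 36,600.
EOQ = √(2DS/H) = √(2 × 36,600 × 275 / 27.7) ≈ 852.48.
Cost at Q* = (D/Q*)S + (Q*/2)H = √(2DSH) ≈ €23,613.58.
Cost at Q = 450: (36,600/450)×275 + (450/2)×27.7 = €22,366.67 + €6,232.50 = €28,599.17.
Excess = €28,599.17 − €23,613.58 = €4,985.59.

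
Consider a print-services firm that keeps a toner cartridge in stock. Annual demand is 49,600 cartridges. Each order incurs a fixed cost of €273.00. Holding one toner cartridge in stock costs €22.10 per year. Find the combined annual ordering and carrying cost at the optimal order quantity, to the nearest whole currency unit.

Q* = √(2DS/H) = √(2 × 49,600 × 273 / 22.1) ≈ 1106.98.
At the optimum the two cost components are equal, so total cost = 2·(Q*/2)H = Q*·H.
Minimum total = √(2DSH) = √(2 × 49,600 × 273 × 22.1) ≈ 24464.328.

TC* ≈ €24,464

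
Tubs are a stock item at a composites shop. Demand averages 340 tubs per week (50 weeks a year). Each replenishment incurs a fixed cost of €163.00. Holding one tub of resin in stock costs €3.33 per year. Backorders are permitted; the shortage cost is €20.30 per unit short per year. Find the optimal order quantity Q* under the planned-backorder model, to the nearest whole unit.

Q* ≈ 1,392 tubs

Annual demand D = 340 × 50 = 17,000.
With planned backorders, Q* = √(2DS/H) · √((H+B)/B).
√(2DS/H) = √(2 × 17,000 × 163 / 3.33) = 1290.064.
√((H+B)/B) = √((3.33+20.3)/20.3) = 1.0789.
Q* ≈ 1391.858.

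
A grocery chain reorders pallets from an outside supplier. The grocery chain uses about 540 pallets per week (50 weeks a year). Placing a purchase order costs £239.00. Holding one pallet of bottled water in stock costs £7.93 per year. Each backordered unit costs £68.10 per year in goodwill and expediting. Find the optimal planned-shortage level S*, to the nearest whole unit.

S* ≈ 141 pallets

Annual demand D = 540 × 50 = 27,000.
With planned backorders, Q* = √(2DS/H) · √((H+B)/B).
√(2DS/H) = √(2 × 27,000 × 239 / 7.93) = 1275.731.
√((H+B)/B) = √((7.93+68.1)/68.1) = 1.0566.
Q* ≈ 1347.964.
S* = Q* · H/(H+B) = 1347.964 × 7.93/76.03 ≈ 140.594.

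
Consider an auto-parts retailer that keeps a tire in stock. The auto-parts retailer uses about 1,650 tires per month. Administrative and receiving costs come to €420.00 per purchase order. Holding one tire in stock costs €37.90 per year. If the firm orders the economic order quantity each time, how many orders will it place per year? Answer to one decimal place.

N ≈ 29.9 orders per year

Annual demand D = 1,650 × 12 = 19,800.
The optimal lot size = √(2DS/H) = √(2 × 19,800 × 420 / 37.9) ≈ 662.45.
Orders per year = D / Q* = 19,800 / 662.45 ≈ 29.889.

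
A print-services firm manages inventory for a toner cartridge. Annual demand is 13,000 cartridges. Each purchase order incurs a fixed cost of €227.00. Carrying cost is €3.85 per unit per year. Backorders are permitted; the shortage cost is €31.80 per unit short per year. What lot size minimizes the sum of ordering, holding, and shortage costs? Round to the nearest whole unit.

With planned backorders, Q* = √(2DS/H) · √((H+B)/B).
√(2DS/H) = √(2 × 13,000 × 227 / 3.85) = 1238.139.
√((H+B)/B) = √((3.85+31.8)/31.8) = 1.0588.
Q* ≈ 1310.948.

Q* ≈ 1,311 cartridges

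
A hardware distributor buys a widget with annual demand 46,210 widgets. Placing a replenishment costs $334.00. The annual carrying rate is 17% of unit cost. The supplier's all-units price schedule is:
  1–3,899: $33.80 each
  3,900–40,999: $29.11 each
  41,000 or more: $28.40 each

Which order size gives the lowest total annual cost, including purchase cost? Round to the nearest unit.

Q* ≈ 3,900 widgets

Holding cost per unit per year at price C is H = 0.17·C.
For each price level, check whether its EOQ is feasible; otherwise the best quantity at that price is the breakpoint.
EOQ at $33.80 = 2317.8 (feasible in tier 1): TC = 46,210×$33.80 + (46,210/2317.8)×334 + (2317.8/2)×0.17×$33.80 = $1,575,216.00.
EOQ at $29.11 = 2497.5 < 3900, so use break Q=3900: TC = 46,210×$29.11 + (46,210/3900.0)×334 + (3900.0/2)×0.17×$29.11 = $1,358,780.54.
EOQ at $28.40 = 2528.6 < 41000, so use break Q=41000: TC = 46,210×$28.40 + (46,210/41000.0)×334 + (41000.0/2)×0.17×$28.40 = $1,411,714.44.
Lowest total cost is $1,358,780.54 at Q = 3900.0.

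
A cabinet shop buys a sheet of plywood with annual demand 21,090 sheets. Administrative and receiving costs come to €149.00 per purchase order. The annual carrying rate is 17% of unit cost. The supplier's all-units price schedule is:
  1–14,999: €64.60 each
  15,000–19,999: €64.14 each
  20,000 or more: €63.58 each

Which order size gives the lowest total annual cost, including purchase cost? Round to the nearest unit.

Holding cost per unit per year at price C is H = 0.17·C.
For each price level, check whether its EOQ is feasible; otherwise the best quantity at that price is the breakpoint.
EOQ at €64.60 = 756.5 (feasible in tier 1): TC = 21,090×€64.60 + (21,090/756.5)×149 + (756.5/2)×0.17×€64.60 = €1,370,721.82.
EOQ at €64.14 = 759.2 < 15000, so use break Q=15000: TC = 21,090×€64.14 + (21,090/15000.0)×149 + (15000.0/2)×0.17×€64.14 = €1,434,700.59.
EOQ at €63.58 = 762.5 < 20000, so use break Q=20000: TC = 21,090×€63.58 + (21,090/20000.0)×149 + (20000.0/2)×0.17×€63.58 = €1,449,145.32.
Lowest total cost is €1,370,721.82 at Q = 756.5.

Q* ≈ 756 sheets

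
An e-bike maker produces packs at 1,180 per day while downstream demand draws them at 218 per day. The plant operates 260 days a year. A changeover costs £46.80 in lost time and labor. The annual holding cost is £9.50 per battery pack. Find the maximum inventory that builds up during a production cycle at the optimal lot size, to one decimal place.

Annual demand D = 218 × 260 = 56,680.
Production build-up factor (1 − d/p) = 1 − 218/1,180 = 0.8153.
Q* = √(2DS / (H(1 − d/p))) = √(2 × 56,680 × 46.8 / (9.5 × 0.8153)).
= √(5,305,248 / 7.7449) ≈ 827.646.
Maximum inventory = Q*(1 − d/p) = 827.646 × 0.8153 ≈ 674.742.

I_max ≈ 674.7 packs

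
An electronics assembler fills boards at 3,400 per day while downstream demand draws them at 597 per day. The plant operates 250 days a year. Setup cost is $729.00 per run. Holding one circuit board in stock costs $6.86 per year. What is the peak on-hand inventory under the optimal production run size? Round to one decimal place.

I_max ≈ 5,113.8 boards

Annual demand D = 597 × 250 = 149,250.
Production build-up factor (1 − d/p) = 1 − 597/3,400 = 0.8244.
Q* = √(2DS / (H(1 − d/p))) = √(2 × 149,250 × 729 / (6.86 × 0.8244)).
= √(217,606,500 / 5.6555) ≈ 6203.000.
Maximum inventory = Q*(1 − d/p) = 6203.000 × 0.8244 ≈ 5113.826.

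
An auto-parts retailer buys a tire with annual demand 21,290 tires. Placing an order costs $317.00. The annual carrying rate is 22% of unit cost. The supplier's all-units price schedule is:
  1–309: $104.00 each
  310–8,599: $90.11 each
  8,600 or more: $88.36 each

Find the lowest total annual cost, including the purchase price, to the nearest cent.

TC* ≈ $1,934,799.90

Holding cost per unit per year at price C is H = 0.22·C.
For each price level, check whether its EOQ is feasible; otherwise the best quantity at that price is the breakpoint.
Tier 1 ($104.00): EOQ = 768.1 exceeds tier's upper bound 309, so this tier is dominated.
EOQ at $90.11 = 825.2 (feasible in tier 2): TC = 21,290×$90.11 + (21,290/825.2)×317 + (825.2/2)×0.22×$90.11 = $1,934,799.90.
EOQ at $88.36 = 833.3 < 8600, so use break Q=8600: TC = 21,290×$88.36 + (21,290/8600.0)×317 + (8600.0/2)×0.22×$88.36 = $1,965,557.72.
Lowest total cost among the candidates is at Q = 825.2.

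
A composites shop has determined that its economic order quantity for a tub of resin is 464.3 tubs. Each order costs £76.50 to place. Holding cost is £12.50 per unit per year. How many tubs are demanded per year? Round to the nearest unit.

D ≈ 17,612 tubs per year

Squaring Q* = √(2DS/H) gives Q*² = 2DS/H.
From Q* = √(2DS/H): D = Q*²H / (2S) = 464.3² × 12.5 / (2 × 76.5) = 17612.295.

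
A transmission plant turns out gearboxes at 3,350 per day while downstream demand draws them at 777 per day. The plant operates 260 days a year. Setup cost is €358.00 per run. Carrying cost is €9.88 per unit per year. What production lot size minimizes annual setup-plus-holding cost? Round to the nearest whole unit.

Annual demand D = 777 × 260 = 202,020.
Production build-up factor (1 − d/p) = 1 − 777/3,350 = 0.7681.
Q* = √(2DS / (H(1 − d/p))) = √(2 × 202,020 × 358 / (9.88 × 0.7681)).
= √(144,646,320 / 7.5884) ≈ 4365.940.

Q* ≈ 4,366 gearboxes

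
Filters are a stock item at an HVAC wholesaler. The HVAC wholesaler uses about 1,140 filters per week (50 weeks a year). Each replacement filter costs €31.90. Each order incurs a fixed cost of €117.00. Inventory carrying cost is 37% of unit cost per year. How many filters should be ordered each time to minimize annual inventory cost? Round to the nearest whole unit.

Q* ≈ 1,063 filters

Annual demand D = 1,140 × 50 = 57,000.
Holding cost H = 0.37 × €31.90 = €11.8030 per unit per year.
EOQ = √(2DS / H) = √(2 × 57,000 × 117 / 11.803).
= √(13,338,000 / 11.803) = √1,130,051.6818 ≈ 1063.039.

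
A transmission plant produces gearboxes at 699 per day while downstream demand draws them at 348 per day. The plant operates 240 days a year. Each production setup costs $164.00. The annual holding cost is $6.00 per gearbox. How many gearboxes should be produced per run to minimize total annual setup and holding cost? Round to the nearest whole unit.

Annual demand D = 348 × 240 = 83,520.
Production build-up factor (1 − d/p) = 1 − 348/699 = 0.5021.
Q* = √(2DS / (H(1 − d/p))) = √(2 × 83,520 × 164 / (6 × 0.5021)).
= √(27,394,560 / 3.0129) ≈ 3015.377.

Q* ≈ 3,015 gearboxes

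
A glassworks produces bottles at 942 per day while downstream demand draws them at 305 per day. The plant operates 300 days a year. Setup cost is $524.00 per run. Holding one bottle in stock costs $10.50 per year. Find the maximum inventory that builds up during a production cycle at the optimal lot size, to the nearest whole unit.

I_max ≈ 2,485 bottles

Annual demand D = 305 × 300 = 91,500.
Production build-up factor (1 − d/p) = 1 − 305/942 = 0.6762.
Q* = √(2DS / (H(1 − d/p))) = √(2 × 91,500 × 524 / (10.5 × 0.6762)).
= √(95,892,000 / 7.1003) ≈ 3674.957.
Maximum inventory = Q*(1 − d/p) = 3674.957 × 0.6762 ≈ 2485.082.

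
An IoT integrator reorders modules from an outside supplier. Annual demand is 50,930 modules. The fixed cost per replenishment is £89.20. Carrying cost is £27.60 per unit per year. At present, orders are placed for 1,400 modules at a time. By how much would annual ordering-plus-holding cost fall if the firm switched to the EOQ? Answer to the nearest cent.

Extra cost ≈ £6,729.21 per year

EOQ = √(2DS/H) = √(2 × 50,930 × 89.2 / 27.6) ≈ 573.76.
Cost at Q* = (D/Q*)S + (Q*/2)H = √(2DSH) ≈ £15,835.76.
Cost at Q = 1,400: (50,930/1,400)×89.2 + (1,400/2)×27.6 = £3,244.97 + £19,320.00 = £22,564.97.
Excess = £22,564.97 − £15,835.76 = £6,729.21.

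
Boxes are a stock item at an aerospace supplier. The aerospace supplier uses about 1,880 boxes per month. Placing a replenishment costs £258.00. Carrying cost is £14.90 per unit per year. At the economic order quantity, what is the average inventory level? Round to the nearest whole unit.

Annual demand D = 1,880 × 12 = 22,560.
EOQ = √(2DS/H) = √(2 × 22,560 × 258 / 14.9) ≈ 883.90.
Average inventory = Q*/2 ≈ 883.90 / 2 = 441.948.

Average inventory ≈ 442 boxes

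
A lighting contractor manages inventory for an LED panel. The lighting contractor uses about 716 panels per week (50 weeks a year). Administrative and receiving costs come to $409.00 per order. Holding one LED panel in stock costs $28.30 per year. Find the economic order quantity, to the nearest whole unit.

Q* ≈ 1,017 panels

Annual demand D = 716 × 50 = 35,800.
EOQ = √(2DS / H) = √(2 × 35,800 × 409 / 28.3).
= √(29,284,400 / 28.3) = √1,034,784.4523 ≈ 1017.244.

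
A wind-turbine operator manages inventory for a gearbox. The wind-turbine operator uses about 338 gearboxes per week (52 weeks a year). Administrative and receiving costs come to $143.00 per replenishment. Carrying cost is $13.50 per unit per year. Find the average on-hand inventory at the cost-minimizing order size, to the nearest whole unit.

Annual demand D = 338 × 52 = 17,576.
The optimal lot size = √(2DS/H) = √(2 × 17,576 × 143 / 13.5) ≈ 610.21.
Average inventory = Q*/2 ≈ 610.21 / 2 = 305.103.

Average inventory ≈ 305 gearboxes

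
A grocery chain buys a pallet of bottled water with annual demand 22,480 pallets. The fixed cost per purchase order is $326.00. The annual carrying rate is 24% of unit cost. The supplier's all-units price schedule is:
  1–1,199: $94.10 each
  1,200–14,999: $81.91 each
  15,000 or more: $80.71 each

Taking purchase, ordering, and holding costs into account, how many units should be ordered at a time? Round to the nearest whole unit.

Q* ≈ 1,200 pallets

Holding cost per unit per year at price C is H = 0.24·C.
Candidates are each tier's EOQ (if it falls in that tier) and each price-break quantity.
EOQ at $94.10 = 805.6 (feasible in tier 1): TC = 22,480×$94.10 + (22,480/805.6)×326 + (805.6/2)×0.24×$94.10 = $2,133,561.76.
EOQ at $81.91 = 863.5 < 1200, so use break Q=1200: TC = 22,480×$81.91 + (22,480/1200.0)×326 + (1200.0/2)×0.24×$81.91 = $1,859,238.91.
EOQ at $80.71 = 869.9 < 15000, so use break Q=15000: TC = 22,480×$80.71 + (22,480/15000.0)×326 + (15000.0/2)×0.24×$80.71 = $1,960,127.37.
Lowest total cost is $1,859,238.91 at Q = 1200.0.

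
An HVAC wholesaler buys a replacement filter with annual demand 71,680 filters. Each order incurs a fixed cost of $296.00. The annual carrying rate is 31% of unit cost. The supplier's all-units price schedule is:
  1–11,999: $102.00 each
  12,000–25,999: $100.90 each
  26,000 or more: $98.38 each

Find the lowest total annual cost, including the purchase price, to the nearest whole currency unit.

Holding cost per unit per year at price C is H = 0.31·C.
For each price level, check whether its EOQ is feasible; otherwise the best quantity at that price is the breakpoint.
EOQ at $102.00 = 1158.5 (feasible in tier 1): TC = 71,680×$102.00 + (71,680/1158.5)×296 + (1158.5/2)×0.31×$102.00 = $7,347,990.33.
EOQ at $100.90 = 1164.8 < 12000, so use break Q=12000: TC = 71,680×$100.90 + (71,680/12000.0)×296 + (12000.0/2)×0.31×$100.90 = $7,421,954.11.
EOQ at $98.38 = 1179.6 < 26000, so use break Q=26000: TC = 71,680×$98.38 + (71,680/26000.0)×296 + (26000.0/2)×0.31×$98.38 = $7,449,165.85.
Lowest total cost among the candidates is at Q = 1158.5.

TC* ≈ $7,347,990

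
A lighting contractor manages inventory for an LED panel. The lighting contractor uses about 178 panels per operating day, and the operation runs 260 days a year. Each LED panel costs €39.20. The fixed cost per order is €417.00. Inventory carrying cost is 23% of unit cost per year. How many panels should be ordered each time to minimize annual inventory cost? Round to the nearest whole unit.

Annual demand D = 178 × 260 = 46,280.
Holding cost H = 0.23 × €39.20 = €9.0160 per unit per year.
EOQ = √(2DS / H) = √(2 × 46,280 × 417 / 9.016).
= √(38,597,520 / 9.016) = √4,281,002.6619 ≈ 2069.058.

Q* ≈ 2,069 panels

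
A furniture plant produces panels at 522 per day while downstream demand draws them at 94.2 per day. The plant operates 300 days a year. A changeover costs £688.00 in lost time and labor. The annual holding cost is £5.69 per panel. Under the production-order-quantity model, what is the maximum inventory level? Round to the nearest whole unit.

I_max ≈ 2,367 panels

Annual demand D = 94.2 × 300 = 28,260.
Production build-up factor (1 − d/p) = 1 − 94.2/522 = 0.8195.
Q* = √(2DS / (H(1 − d/p))) = √(2 × 28,260 × 688 / (5.69 × 0.8195)).
= √(38,885,760 / 4.6632) ≈ 2887.713.
Maximum inventory = Q*(1 − d/p) = 2887.713 × 0.8195 ≈ 2366.597.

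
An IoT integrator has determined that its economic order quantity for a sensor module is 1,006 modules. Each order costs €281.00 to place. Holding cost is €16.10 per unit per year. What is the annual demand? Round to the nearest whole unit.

Invert the EOQ relation Q*² = 2DS/H.
From Q* = √(2DS/H): D = Q*²H / (2S) = 1,006² × 16.1 / (2 × 281) = 28992.490.

D ≈ 28,992 modules per year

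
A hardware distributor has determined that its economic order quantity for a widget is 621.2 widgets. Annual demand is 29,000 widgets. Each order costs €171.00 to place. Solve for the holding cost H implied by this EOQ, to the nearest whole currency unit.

H ≈ €26

Squaring Q* = √(2DS/H) gives Q*² = 2DS/H.
From Q* = √(2DS/H): H = 2DS / Q*² = 2 × 29,000 × 171 / 621.2² = 25.7017.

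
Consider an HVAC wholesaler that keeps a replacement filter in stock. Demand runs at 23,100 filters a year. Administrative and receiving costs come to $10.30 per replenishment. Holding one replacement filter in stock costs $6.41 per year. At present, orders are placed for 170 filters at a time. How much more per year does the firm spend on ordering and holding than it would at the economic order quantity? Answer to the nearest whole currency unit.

Extra cost ≈ $198 per year

EOQ = √(2DS/H) = √(2 × 23,100 × 10.3 / 6.41) ≈ 272.46.
Cost at Q* = (D/Q*)S + (Q*/2)H = √(2DSH) ≈ $1,746.50.
Cost at Q = 170: (23,100/170)×10.3 + (170/2)×6.41 = $1,399.59 + $544.85 = $1,944.44.
Excess = $1,944.44 − $1,746.50 = $197.94.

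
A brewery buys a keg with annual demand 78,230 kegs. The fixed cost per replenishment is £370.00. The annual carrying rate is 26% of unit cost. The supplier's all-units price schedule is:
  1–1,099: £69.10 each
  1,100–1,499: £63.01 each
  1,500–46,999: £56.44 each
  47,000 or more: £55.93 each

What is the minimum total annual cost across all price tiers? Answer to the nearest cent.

TC* ≈ £4,444,447.45

Holding cost per unit per year at price C is H = 0.26·C.
For each price level, check whether its EOQ is feasible; otherwise the best quantity at that price is the breakpoint.
Tier 1 (£69.10): EOQ = 1795.1 exceeds tier's upper bound 1099, so this tier is dominated.
Tier 2 (£63.01): EOQ = 1879.8 exceeds tier's upper bound 1499, so this tier is dominated.
EOQ at £56.44 = 1986.2 (feasible in tier 3): TC = 78,230×£56.44 + (78,230/1986.2)×370 + (1986.2/2)×0.26×£56.44 = £4,444,447.45.
EOQ at £55.93 = 1995.2 < 47000, so use break Q=47000: TC = 78,230×£55.93 + (78,230/47000.0)×370 + (47000.0/2)×0.26×£55.93 = £4,717,752.05.
Lowest total cost among the candidates is at Q = 1986.2.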